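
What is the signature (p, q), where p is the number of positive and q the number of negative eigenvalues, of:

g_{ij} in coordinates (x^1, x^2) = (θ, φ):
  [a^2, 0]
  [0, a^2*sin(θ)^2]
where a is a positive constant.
The metric is diagonal, so its eigenvalues are the diagonal entries: a^2, a^2*sin(θ)^2 (at a generic point, where coordinate-dependent entries are positive).
2 positive, 0 negative.
(2, 0) - Riemannian (positive definite)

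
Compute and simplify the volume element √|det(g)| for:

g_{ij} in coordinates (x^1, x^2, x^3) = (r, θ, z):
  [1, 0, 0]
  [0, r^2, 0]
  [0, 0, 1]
det(g) = r^2
√|det(g)| = r
Volume element: dV = r dr dθ dz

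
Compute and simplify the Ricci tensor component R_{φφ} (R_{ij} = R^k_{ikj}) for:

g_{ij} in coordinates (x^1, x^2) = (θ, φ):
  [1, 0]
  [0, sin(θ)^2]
Non-zero Christoffel symbols (Γ^k_{ij} = Γ^k_{ji}):
Γ^θ_{φ φ} = -sin(2*θ)/2
Γ^φ_{θ φ} = 1/tan(θ)
R^θ_{φ θ φ} = ∂_θ Γ^θ_{φ φ} - ∂_φ Γ^θ_{φ θ} + Γ^θ_{θ m} Γ^m_{φ φ} - Γ^θ_{φ m} Γ^m_{φ θ}
  = (-cos(2*θ)) - (0) + (0) - (-cos(θ)^2) = sin(θ)^2
R^φ_{φ φ φ} = 0 (a repeated index in an antisymmetric pair)
R_{φφ} = R^θ_{φ θ φ} + R^φ_{φ φ φ} = (sin(θ)^2) + (0) = sin(θ)^2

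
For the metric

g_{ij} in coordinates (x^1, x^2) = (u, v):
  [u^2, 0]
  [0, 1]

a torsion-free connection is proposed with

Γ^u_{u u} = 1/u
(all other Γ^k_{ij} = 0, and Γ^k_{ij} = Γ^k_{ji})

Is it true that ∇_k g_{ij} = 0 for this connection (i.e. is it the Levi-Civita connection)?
Using ∇_k g_{ij} = ∂_k g_{ij} - Γ^m_{ki} g_{mj} - Γ^m_{kj} g_{im}:
e.g. ∇_u g_{uu} = (2*u) - (u) - (u) = 0
Every component ∇_k g_{ij} vanishes: the connection is metric compatible.
Yes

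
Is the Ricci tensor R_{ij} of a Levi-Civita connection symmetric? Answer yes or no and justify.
R_{ij} = R^k_{ikj}; the pair symmetry R_{kilj} = R_{ljki} gives R_{ij} = R_{ji}.
Yes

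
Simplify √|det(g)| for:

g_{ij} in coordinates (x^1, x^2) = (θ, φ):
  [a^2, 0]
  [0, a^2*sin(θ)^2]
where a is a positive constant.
det(g) = a^4*sin(θ)^2
√|det(g)| = a^2*sin(θ) (taking 0 < θ < π so that |sin(θ)| = sin(θ))
Volume element: dV = a^2*sin(θ) dθ dφ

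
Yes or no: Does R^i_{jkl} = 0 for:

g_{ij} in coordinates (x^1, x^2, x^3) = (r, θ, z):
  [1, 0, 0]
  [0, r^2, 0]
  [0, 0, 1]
Non-zero Christoffel symbols:
Γ^r_{θ θ} = -r
Γ^θ_{r θ} = 1/r
Ricci tensor: R_{rr} = 0, R_{rθ} = 0, R_{rz} = 0, R_{θθ} = 0, R_{θz} = 0, R_{zz} = 0
All R_{ij} vanish; in 3 dimensions the Riemann tensor is fully determined by the Ricci tensor, so R^i_{jkl} = 0: the metric is flat (curvilinear coordinates on flat space).
Yes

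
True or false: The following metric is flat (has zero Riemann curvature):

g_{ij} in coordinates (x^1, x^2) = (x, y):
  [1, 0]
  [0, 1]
All metric components are constant, so every Christoffel symbol vanishes and R^i_{jkl} = 0.
True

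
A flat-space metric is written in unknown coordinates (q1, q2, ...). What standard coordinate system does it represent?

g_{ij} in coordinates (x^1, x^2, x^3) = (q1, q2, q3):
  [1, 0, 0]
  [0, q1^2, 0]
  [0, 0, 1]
The line element ds^2 = dq1^2 + q1^2 dq2^2 + dq3^2 is dr^2 + r^2 dθ^2 + dz^2 with q1 = r, q2 = θ, q3 = z.
cylindrical coordinates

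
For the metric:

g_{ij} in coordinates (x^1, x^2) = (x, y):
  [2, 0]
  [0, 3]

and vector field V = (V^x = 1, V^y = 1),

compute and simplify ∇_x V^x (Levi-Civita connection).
All Christoffel symbols are zero.
∇_x V^x = ∂_x V^x + Γ^x_{x j} V^j
  = (0) + (0)(1) + (0)(1)
  = 0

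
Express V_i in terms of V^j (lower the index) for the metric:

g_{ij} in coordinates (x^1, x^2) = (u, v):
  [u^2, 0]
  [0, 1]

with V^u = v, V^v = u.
V_i = g_{ij} V^j:
V_u = (u^2)(v) + (0)(u) = u^2*v
V_v = (0)(v) + (1)(u) = u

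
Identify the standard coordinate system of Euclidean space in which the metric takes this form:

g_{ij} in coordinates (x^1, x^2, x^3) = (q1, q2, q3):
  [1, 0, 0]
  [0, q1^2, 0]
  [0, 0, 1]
The line element ds^2 = dq1^2 + q1^2 dq2^2 + dq3^2 is dr^2 + r^2 dθ^2 + dz^2 with q1 = r, q2 = θ, q3 = z.
cylindrical coordinates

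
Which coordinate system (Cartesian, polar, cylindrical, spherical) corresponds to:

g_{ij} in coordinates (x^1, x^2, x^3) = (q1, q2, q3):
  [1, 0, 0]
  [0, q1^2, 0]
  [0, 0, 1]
The line element ds^2 = dq1^2 + q1^2 dq2^2 + dq3^2 is dr^2 + r^2 dθ^2 + dz^2 with q1 = r, q2 = θ, q3 = z.
cylindrical coordinates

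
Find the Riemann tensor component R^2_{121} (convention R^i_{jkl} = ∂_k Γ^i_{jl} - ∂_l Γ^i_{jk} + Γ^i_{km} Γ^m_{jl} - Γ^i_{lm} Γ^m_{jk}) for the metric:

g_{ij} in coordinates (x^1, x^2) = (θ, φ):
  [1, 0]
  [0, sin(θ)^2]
Non-zero Christoffel symbols (Γ^k_{ij} = Γ^k_{ji}):
Γ^θ_{φ φ} = -sin(2*θ)/2
Γ^φ_{θ φ} = 1/tan(θ)
R^φ_{θ φ θ} = ∂_φ Γ^φ_{θ θ} - ∂_θ Γ^φ_{θ φ} + Γ^φ_{φ m} Γ^m_{θ θ} - Γ^φ_{θ m} Γ^m_{θ φ}
  = (0) - (-1/sin(θ)^2) + (0) - (1/tan(θ)^2) = 1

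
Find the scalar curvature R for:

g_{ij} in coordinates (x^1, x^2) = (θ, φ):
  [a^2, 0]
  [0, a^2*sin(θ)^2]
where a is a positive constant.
Non-zero Christoffel symbols (Γ^k_{ij} = Γ^k_{ji}):
Γ^θ_{φ φ} = -sin(2*θ)/2
Γ^φ_{θ φ} = 1/tan(θ)
Ricci tensor (R_{ij} = R^k_{ikj}): R_{θθ} = 1, R_{θφ} = 0, R_{φφ} = sin(θ)^2
Inverse metric: g^{θθ} = 1/a^2, g^{φφ} = 1/(a^2*sin(θ)^2)
R = g^{ij} R_{ij} = (1/a^2)(1) + (1/(a^2*sin(θ)^2))(sin(θ)^2) = 2/a^2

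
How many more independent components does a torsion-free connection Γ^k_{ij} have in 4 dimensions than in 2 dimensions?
Independent components in n dimensions: n × n(n+1)/2 = n^2(n+1)/2.
4D: 4 × 10 = 40
2D: 2 × 3 = 6
Difference = 40 - 6 = 34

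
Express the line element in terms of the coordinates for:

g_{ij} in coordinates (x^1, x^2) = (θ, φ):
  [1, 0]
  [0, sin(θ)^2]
ds^2 = g_{ij} dx^i dx^j; only the non-zero components contribute.
ds^2 = dθ^2 + sin(θ)^2 dφ^2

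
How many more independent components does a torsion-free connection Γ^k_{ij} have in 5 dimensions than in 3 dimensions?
Independent components in n dimensions: n × n(n+1)/2 = n^2(n+1)/2.
5D: 5 × 15 = 75
3D: 3 × 6 = 18
Difference = 75 - 18 = 57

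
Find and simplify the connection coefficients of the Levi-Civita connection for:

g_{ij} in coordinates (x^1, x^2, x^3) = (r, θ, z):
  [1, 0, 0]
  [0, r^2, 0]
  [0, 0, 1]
Using Γ^k_{ij} = (1/2) g^{km} (∂_i g_{mj} + ∂_j g_{mi} - ∂_m g_{ij}); the metric is diagonal, so only the m = k term contributes.
Non-zero symbols (using the symmetry Γ^k_{ij} = Γ^k_{ji}):
Γ^r_{θ θ} = (1/2) g^{rr} (∂_θ g_{rθ} + ∂_θ g_{rθ} - ∂_r g_{θθ}) = (1/2)(1)((0) + (0) - (2*r)) = -r
Γ^θ_{r θ} = (1/2) g^{θθ} (∂_r g_{θθ} + ∂_θ g_{θr} - ∂_θ g_{rθ}) = (1/2)(1/r^2)((2*r) + (0) - (0)) = 1/r
All other Christoffel symbols are zero.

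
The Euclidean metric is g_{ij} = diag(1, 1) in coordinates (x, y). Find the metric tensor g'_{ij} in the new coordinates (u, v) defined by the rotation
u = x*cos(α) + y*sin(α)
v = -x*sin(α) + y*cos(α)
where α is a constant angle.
Invert the transformation: x = u*cos(α) - v*sin(α), y = u*sin(α) + v*cos(α)
g'_{ij} = (∂x^k/∂x'^i)(∂x^l/∂x'^j) g_{kl}; with g_{kl} = δ_{kl} this is Σ_k (∂x^k/∂x'^i)(∂x^k/∂x'^j).
Jacobian: ∂x/∂u = cos(α), ∂x/∂v = -sin(α), ∂y/∂u = sin(α), ∂y/∂v = cos(α)
g'_{uu} = (cos(α))(cos(α)) + (sin(α))(sin(α)) = 1
g'_{uv} = (cos(α))(-sin(α)) + (sin(α))(cos(α)) = 0
g'_{vv} = (-sin(α))(-sin(α)) + (cos(α))(cos(α)) = 1
g'_{ij} = diag(1, 1)
The Euclidean metric is invariant under rotations.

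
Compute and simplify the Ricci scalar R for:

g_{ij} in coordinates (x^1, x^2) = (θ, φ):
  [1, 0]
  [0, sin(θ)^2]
Non-zero Christoffel symbols (Γ^k_{ij} = Γ^k_{ji}):
Γ^θ_{φ φ} = -sin(2*θ)/2
Γ^φ_{θ φ} = 1/tan(θ)
Ricci tensor (R_{ij} = R^k_{ikj}): R_{θθ} = 1, R_{θφ} = 0, R_{φφ} = sin(θ)^2
Inverse metric: g^{θθ} = 1, g^{φφ} = 1/sin(θ)^2
R = g^{ij} R_{ij} = (1)(1) + (1/sin(θ)^2)(sin(θ)^2) = 2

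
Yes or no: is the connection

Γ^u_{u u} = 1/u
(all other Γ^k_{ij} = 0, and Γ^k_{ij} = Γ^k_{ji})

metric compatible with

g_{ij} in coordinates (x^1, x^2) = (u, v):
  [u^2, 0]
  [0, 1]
Using ∇_k g_{ij} = ∂_k g_{ij} - Γ^m_{ki} g_{mj} - Γ^m_{kj} g_{im}:
e.g. ∇_u g_{uu} = (2*u) - (u) - (u) = 0
Every component ∇_k g_{ij} vanishes: the connection is metric compatible.
Yes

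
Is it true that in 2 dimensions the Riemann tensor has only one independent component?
The number of independent components is n^2(n^2-1)/12 = 4·3/12 = 1 for n = 2 (e.g. R_{1212}).
Yes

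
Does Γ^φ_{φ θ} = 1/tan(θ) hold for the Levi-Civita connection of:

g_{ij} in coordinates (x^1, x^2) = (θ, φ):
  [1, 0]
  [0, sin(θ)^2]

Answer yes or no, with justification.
Γ^φ_{φ θ} = (1/2) g^{φφ} (∂_φ g_{φθ} + ∂_θ g_{φφ} - ∂_φ g_{φθ}) = (1/2)(1/sin(θ)^2)((0) + (sin(2*θ)) - (0)) = 1/tan(θ)
This equals the proposed value 1/tan(θ).
Yes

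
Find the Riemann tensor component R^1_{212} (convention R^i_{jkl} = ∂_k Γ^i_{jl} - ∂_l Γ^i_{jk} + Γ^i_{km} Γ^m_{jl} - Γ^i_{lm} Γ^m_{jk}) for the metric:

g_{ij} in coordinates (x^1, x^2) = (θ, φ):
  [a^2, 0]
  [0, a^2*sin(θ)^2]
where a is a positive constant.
Non-zero Christoffel symbols (Γ^k_{ij} = Γ^k_{ji}):
Γ^θ_{φ φ} = -sin(2*θ)/2
Γ^φ_{θ φ} = 1/tan(θ)
R^θ_{φ θ φ} = ∂_θ Γ^θ_{φ φ} - ∂_φ Γ^θ_{φ θ} + Γ^θ_{θ m} Γ^m_{φ φ} - Γ^θ_{φ m} Γ^m_{φ θ}
  = (-cos(2*θ)) - (0) + (0) - (-cos(θ)^2) = sin(θ)^2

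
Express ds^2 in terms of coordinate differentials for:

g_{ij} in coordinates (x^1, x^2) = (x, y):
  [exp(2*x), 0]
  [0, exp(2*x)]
ds^2 = g_{ij} dx^i dx^j; only the non-zero components contribute.
ds^2 = exp(2*x) dx^2 + exp(2*x) dy^2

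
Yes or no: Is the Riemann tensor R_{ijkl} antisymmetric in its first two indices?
R_{ijkl} = -R_{jikl} (follows from metric compatibility).
Yes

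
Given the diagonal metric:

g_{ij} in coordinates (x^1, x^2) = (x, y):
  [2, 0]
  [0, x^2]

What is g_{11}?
With x^1 = x, x^2 = y, g_{11} = g_{xx} is the row-1, column-1 entry of the matrix.
g_{11} = 2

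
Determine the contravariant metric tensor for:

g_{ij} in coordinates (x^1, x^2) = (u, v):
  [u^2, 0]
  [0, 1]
The metric is diagonal, so g^{ij} is diagonal with entries 1/g_{ii}: diag(1/(u^2), 1).
g^{ij}:
  [1/u^2, 0]
  [0, 1]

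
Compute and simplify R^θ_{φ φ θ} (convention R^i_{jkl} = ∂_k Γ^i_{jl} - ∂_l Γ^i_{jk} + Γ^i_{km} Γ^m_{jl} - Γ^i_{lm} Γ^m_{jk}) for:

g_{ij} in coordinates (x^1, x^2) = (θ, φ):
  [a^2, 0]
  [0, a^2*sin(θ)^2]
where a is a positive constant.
Non-zero Christoffel symbols (Γ^k_{ij} = Γ^k_{ji}):
Γ^θ_{φ φ} = -sin(2*θ)/2
Γ^φ_{θ φ} = 1/tan(θ)
R^θ_{φ φ θ} = ∂_φ Γ^θ_{φ θ} - ∂_θ Γ^θ_{φ φ} + Γ^θ_{φ m} Γ^m_{φ θ} - Γ^θ_{θ m} Γ^m_{φ φ}
  = (0) - (-cos(2*θ)) + (-cos(θ)^2) - (0) = -sin(θ)^2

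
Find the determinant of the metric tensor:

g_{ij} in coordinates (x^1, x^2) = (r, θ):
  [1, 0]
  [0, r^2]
For a 2×2 metric: det(g) = g_{11}·g_{22} - g_{12}·g_{21}
= (1)·(r^2) - (0)·(0)
= r^2 - 0
det(g) = r^2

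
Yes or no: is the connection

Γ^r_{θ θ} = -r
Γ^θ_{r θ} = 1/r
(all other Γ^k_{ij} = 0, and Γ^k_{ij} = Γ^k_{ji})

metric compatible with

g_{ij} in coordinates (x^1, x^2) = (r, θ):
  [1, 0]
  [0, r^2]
Using ∇_k g_{ij} = ∂_k g_{ij} - Γ^m_{ki} g_{mj} - Γ^m_{kj} g_{im}:
e.g. ∇_r g_{θθ} = (2*r) - (r) - (r) = 0
Every component ∇_k g_{ij} vanishes: the connection is metric compatible.
Yes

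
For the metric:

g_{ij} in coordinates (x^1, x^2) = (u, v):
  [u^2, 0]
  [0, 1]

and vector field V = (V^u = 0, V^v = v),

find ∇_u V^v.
Non-zero Christoffel symbols:
Γ^u_{u u} = 1/u
∇_u V^v = ∂_u V^v + Γ^v_{u j} V^j
  = (0) + (0)(0) + (0)(v)
  = 0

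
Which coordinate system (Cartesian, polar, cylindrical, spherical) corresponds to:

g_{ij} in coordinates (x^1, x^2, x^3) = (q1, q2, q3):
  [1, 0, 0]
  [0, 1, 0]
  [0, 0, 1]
All components are constant and the metric is the identity, i.e. orthonormal rectilinear coordinates.
Cartesian (3D) coordinates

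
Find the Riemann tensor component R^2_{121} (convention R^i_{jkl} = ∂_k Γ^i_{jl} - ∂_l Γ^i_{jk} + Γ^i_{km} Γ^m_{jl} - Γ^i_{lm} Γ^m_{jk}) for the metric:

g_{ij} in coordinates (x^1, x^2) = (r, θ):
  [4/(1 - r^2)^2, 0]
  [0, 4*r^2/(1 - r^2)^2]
Non-zero Christoffel symbols (Γ^k_{ij} = Γ^k_{ji}):
Γ^r_{r r} = 2*r/(1 - r^2)
Γ^r_{θ θ} = (r^3 + r)/(r^2 - 1)
Γ^θ_{r θ} = (-r^2 - 1)/(r^3 - r)
R^θ_{r θ r} = ∂_θ Γ^θ_{r r} - ∂_r Γ^θ_{r θ} + Γ^θ_{θ m} Γ^m_{r r} - Γ^θ_{r m} Γ^m_{r θ}
  = (0) - ((r^4 + 4*r^2 - 1)/(r^3 - r)^2) + (2*(r^2 + 1)/(r^2 - 1)^2) - ((r^2 + 1)^2/(r^3 - r)^2) = -4/(r^2 - 1)^2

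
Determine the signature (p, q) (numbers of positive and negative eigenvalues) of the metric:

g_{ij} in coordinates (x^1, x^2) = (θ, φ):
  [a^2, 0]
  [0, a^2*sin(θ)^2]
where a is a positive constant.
The metric is diagonal, so its eigenvalues are the diagonal entries: a^2, a^2*sin(θ)^2 (at a generic point, where coordinate-dependent entries are positive).
2 positive, 0 negative.
(2, 0) - Riemannian (positive definite)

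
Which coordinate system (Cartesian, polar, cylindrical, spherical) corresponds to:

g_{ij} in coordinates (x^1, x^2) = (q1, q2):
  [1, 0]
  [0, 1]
All components are constant and the metric is the identity, i.e. orthonormal rectilinear coordinates.
Cartesian (2D) coordinates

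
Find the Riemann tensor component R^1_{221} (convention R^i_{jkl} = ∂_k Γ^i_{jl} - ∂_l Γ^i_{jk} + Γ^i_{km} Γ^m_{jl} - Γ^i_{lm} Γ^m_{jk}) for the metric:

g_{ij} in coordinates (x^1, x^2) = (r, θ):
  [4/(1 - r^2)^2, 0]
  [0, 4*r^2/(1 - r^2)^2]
Non-zero Christoffel symbols (Γ^k_{ij} = Γ^k_{ji}):
Γ^r_{r r} = 2*r/(1 - r^2)
Γ^r_{θ θ} = (r^3 + r)/(r^2 - 1)
Γ^θ_{r θ} = (-r^2 - 1)/(r^3 - r)
R^r_{θ θ r} = ∂_θ Γ^r_{θ r} - ∂_r Γ^r_{θ θ} + Γ^r_{θ m} Γ^m_{θ r} - Γ^r_{r m} Γ^m_{θ θ}
  = (0) - ((r^4 - 4*r^2 - 1)/(r^2 - 1)^2) + (-(r^2 + 1)^2/(r^2 - 1)^2) - (-2*r^2*(r^2 + 1)/(r^2 - 1)^2) = 4*r^2/(r^2 - 1)^2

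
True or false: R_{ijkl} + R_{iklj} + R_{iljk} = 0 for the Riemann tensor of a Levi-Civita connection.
This is the first (algebraic) Bianchi identity.
True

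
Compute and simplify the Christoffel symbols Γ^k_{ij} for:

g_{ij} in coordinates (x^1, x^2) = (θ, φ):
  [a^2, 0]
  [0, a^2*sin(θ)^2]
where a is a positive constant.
Using Γ^k_{ij} = (1/2) g^{km} (∂_i g_{mj} + ∂_j g_{mi} - ∂_m g_{ij}); the metric is diagonal, so only the m = k term contributes.
Non-zero symbols (using the symmetry Γ^k_{ij} = Γ^k_{ji}):
Γ^θ_{φ φ} = (1/2) g^{θθ} (∂_φ g_{θφ} + ∂_φ g_{θφ} - ∂_θ g_{φφ}) = (1/2)(1/a^2)((0) + (0) - (a^2*sin(2*θ))) = -sin(2*θ)/2
Γ^φ_{θ φ} = (1/2) g^{φφ} (∂_θ g_{φφ} + ∂_φ g_{φθ} - ∂_φ g_{θφ}) = (1/2)(1/(a^2*sin(θ)^2))((a^2*sin(2*θ)) + (0) - (0)) = 1/tan(θ)
All other Christoffel symbols are zero.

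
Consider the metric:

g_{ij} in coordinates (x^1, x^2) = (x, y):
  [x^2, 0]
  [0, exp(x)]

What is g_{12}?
With x^1 = x, x^2 = y, g_{12} = g_{xy} is the row-1, column-2 entry of the matrix.
g_{12} = 0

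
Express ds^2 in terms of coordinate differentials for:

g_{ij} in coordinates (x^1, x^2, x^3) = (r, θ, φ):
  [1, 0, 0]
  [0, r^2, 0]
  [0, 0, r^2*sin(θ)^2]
ds^2 = g_{ij} dx^i dx^j; only the non-zero components contribute.
ds^2 = dr^2 + r^2 dθ^2 + r^2*sin(θ)^2 dφ^2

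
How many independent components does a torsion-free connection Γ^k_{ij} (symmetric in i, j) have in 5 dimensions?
Γ^k_{ij} has n choices for the upper index and n(n+1)/2 independent symmetric lower index pairs.
Total = 5 × 5×6/2 = 5 × 15 = 75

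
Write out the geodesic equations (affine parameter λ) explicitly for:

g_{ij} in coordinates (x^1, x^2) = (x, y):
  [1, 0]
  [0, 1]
Geodesic equation: d^2x^k/dλ^2 + Γ^k_{ij} (dx^i/dλ)(dx^j/dλ) = 0.
All Christoffel symbols vanish, so the geodesics are straight lines:
d^2x/dλ^2 = 0
d^2y/dλ^2 = 0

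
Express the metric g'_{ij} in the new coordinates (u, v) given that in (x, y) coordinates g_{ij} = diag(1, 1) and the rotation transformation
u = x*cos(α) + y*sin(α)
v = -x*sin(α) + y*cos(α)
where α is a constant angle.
Invert the transformation: x = u*cos(α) - v*sin(α), y = u*sin(α) + v*cos(α)
g'_{ij} = (∂x^k/∂x'^i)(∂x^l/∂x'^j) g_{kl}; with g_{kl} = δ_{kl} this is Σ_k (∂x^k/∂x'^i)(∂x^k/∂x'^j).
Jacobian: ∂x/∂u = cos(α), ∂x/∂v = -sin(α), ∂y/∂u = sin(α), ∂y/∂v = cos(α)
g'_{uu} = (cos(α))(cos(α)) + (sin(α))(sin(α)) = 1
g'_{uv} = (cos(α))(-sin(α)) + (sin(α))(cos(α)) = 0
g'_{vv} = (-sin(α))(-sin(α)) + (cos(α))(cos(α)) = 1
g'_{ij} = diag(1, 1)
The Euclidean metric is invariant under rotations.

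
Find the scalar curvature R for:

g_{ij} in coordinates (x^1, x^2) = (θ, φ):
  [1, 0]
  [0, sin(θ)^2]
Non-zero Christoffel symbols (Γ^k_{ij} = Γ^k_{ji}):
Γ^θ_{φ φ} = -sin(2*θ)/2
Γ^φ_{θ φ} = 1/tan(θ)
Ricci tensor (R_{ij} = R^k_{ikj}): R_{θθ} = 1, R_{θφ} = 0, R_{φφ} = sin(θ)^2
Inverse metric: g^{θθ} = 1, g^{φφ} = 1/sin(θ)^2
R = g^{ij} R_{ij} = (1)(1) + (1/sin(θ)^2)(sin(θ)^2) = 2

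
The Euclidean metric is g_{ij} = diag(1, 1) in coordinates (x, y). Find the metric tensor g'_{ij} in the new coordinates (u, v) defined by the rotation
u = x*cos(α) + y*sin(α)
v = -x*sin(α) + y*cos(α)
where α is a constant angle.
Invert the transformation: x = u*cos(α) - v*sin(α), y = u*sin(α) + v*cos(α)
g'_{ij} = (∂x^k/∂x'^i)(∂x^l/∂x'^j) g_{kl}; with g_{kl} = δ_{kl} this is Σ_k (∂x^k/∂x'^i)(∂x^k/∂x'^j).
Jacobian: ∂x/∂u = cos(α), ∂x/∂v = -sin(α), ∂y/∂u = sin(α), ∂y/∂v = cos(α)
g'_{uu} = (cos(α))(cos(α)) + (sin(α))(sin(α)) = 1
g'_{uv} = (cos(α))(-sin(α)) + (sin(α))(cos(α)) = 0
g'_{vv} = (-sin(α))(-sin(α)) + (cos(α))(cos(α)) = 1
g'_{ij} = diag(1, 1)
The Euclidean metric is invariant under rotations.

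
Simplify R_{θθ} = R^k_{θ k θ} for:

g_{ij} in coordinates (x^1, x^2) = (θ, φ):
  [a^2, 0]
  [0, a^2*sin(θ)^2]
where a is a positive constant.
Non-zero Christoffel symbols (Γ^k_{ij} = Γ^k_{ji}):
Γ^θ_{φ φ} = -sin(2*θ)/2
Γ^φ_{θ φ} = 1/tan(θ)
R^θ_{θ θ θ} = 0 (a repeated index in an antisymmetric pair)
R^φ_{θ φ θ} = ∂_φ Γ^φ_{θ θ} - ∂_θ Γ^φ_{θ φ} + Γ^φ_{φ m} Γ^m_{θ θ} - Γ^φ_{θ m} Γ^m_{θ φ}
  = (0) - (-1/sin(θ)^2) + (0) - (1/tan(θ)^2) = 1
R_{θθ} = R^θ_{θ θ θ} + R^φ_{θ φ θ} = (0) + (1) = 1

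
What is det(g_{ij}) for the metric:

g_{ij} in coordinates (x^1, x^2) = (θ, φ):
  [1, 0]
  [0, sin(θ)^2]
For a 2×2 metric: det(g) = g_{11}·g_{22} - g_{12}·g_{21}
= (1)·(sin(θ)^2) - (0)·(0)
= sin(θ)^2 - 0
det(g) = sin(θ)^2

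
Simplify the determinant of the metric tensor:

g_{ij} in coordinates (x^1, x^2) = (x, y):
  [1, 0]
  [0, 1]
For a 2×2 metric: det(g) = g_{11}·g_{22} - g_{12}·g_{21}
= (1)·(1) - (0)·(0)
= 1 - 0
det(g) = 1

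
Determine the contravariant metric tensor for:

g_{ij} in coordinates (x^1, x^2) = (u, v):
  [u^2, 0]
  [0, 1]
The metric is diagonal, so g^{ij} is diagonal with entries 1/g_{ii}: diag(1/(u^2), 1).
g^{ij}:
  [1/u^2, 0]
  [0, 1]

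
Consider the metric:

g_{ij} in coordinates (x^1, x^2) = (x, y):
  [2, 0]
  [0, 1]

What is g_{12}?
With x^1 = x, x^2 = y, g_{12} = g_{xy} is the row-1, column-2 entry of the matrix.
g_{12} = 0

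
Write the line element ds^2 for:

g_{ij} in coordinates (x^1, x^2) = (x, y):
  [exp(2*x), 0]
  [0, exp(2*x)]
ds^2 = g_{ij} dx^i dx^j; only the non-zero components contribute.
ds^2 = exp(2*x) dx^2 + exp(2*x) dy^2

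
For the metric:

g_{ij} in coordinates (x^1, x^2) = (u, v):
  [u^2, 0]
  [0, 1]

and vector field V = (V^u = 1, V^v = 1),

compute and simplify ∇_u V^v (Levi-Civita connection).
Non-zero Christoffel symbols:
Γ^u_{u u} = 1/u
∇_u V^v = ∂_u V^v + Γ^v_{u j} V^j
  = (0) + (0)(1) + (0)(1)
  = 0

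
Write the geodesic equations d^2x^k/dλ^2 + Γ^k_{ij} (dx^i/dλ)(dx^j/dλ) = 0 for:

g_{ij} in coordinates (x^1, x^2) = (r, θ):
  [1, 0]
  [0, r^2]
Geodesic equation: d^2x^k/dλ^2 + Γ^k_{ij} (dx^i/dλ)(dx^j/dλ) = 0.
Non-zero Christoffel symbols:
Γ^r_{θ θ} = -r
Γ^θ_{r θ} = 1/r
Substituting (the symmetric pair Γ^k_{ij}, Γ^k_{ji} combines into a factor 2):
d^2r/dλ^2 - r (dθ/dλ)^2 = 0
d^2θ/dλ^2 + (2/r) (dr/dλ)(dθ/dλ) = 0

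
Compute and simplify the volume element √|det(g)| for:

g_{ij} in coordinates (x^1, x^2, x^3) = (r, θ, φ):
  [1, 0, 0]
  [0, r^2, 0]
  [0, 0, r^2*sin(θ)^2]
det(g) = r^4*sin(θ)^2
√|det(g)| = r^2*sin(θ) (taking 0 < θ < π so that |sin(θ)| = sin(θ))
Volume element: dV = r^2*sin(θ) dr dθ dφ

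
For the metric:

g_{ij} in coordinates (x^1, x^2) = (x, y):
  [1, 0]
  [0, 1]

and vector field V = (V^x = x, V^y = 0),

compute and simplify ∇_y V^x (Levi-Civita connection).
All Christoffel symbols are zero.
∇_y V^x = ∂_y V^x + Γ^x_{y j} V^j
  = (0) + (0)(x) + (0)(0)
  = 0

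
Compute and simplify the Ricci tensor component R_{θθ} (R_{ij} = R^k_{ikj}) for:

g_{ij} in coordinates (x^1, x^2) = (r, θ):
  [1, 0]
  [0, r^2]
Non-zero Christoffel symbols (Γ^k_{ij} = Γ^k_{ji}):
Γ^r_{θ θ} = -r
Γ^θ_{r θ} = 1/r
R^r_{θ r θ} = ∂_r Γ^r_{θ θ} - ∂_θ Γ^r_{θ r} + Γ^r_{r m} Γ^m_{θ θ} - Γ^r_{θ m} Γ^m_{θ r}
  = (-1) - (0) + (0) - (-1) = 0
R^θ_{θ θ θ} = 0 (a repeated index in an antisymmetric pair)
R_{θθ} = R^r_{θ r θ} + R^θ_{θ θ θ} = (0) + (0) = 0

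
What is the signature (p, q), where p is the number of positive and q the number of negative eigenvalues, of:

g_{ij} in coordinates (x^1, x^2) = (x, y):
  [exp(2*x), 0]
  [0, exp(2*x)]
The metric is diagonal, so its eigenvalues are the diagonal entries: exp(2*x), exp(2*x) (at a generic point, where coordinate-dependent entries are positive).
2 positive, 0 negative.
(2, 0) - Riemannian (positive definite)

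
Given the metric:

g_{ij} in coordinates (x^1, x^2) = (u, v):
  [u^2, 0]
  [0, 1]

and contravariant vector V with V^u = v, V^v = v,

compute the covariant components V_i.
V_i = g_{ij} V^j:
V_u = (u^2)(v) + (0)(v) = u^2*v
V_v = (0)(v) + (1)(v) = v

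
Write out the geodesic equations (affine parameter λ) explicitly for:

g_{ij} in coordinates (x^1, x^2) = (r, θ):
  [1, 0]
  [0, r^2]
Geodesic equation: d^2x^k/dλ^2 + Γ^k_{ij} (dx^i/dλ)(dx^j/dλ) = 0.
Non-zero Christoffel symbols:
Γ^r_{θ θ} = -r
Γ^θ_{r θ} = 1/r
Substituting (the symmetric pair Γ^k_{ij}, Γ^k_{ji} combines into a factor 2):
d^2r/dλ^2 - r (dθ/dλ)^2 = 0
d^2θ/dλ^2 + (2/r) (dr/dλ)(dθ/dλ) = 0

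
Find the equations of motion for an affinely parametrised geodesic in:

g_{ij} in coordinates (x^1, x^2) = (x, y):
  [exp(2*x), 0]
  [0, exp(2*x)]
Geodesic equation: d^2x^k/dλ^2 + Γ^k_{ij} (dx^i/dλ)(dx^j/dλ) = 0.
Non-zero Christoffel symbols:
Γ^x_{x x} = 1
Γ^x_{y y} = -1
Γ^y_{x y} = 1
Substituting (the symmetric pair Γ^k_{ij}, Γ^k_{ji} combines into a factor 2):
d^2x/dλ^2 + (dx/dλ)^2 - (dy/dλ)^2 = 0
d^2y/dλ^2 + 2 (dx/dλ)(dy/dλ) = 0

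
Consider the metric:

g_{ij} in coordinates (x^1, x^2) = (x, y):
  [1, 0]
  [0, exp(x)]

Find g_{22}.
With x^1 = x, x^2 = y, g_{22} = g_{yy} is the row-2, column-2 entry of the matrix.
g_{22} = exp(x)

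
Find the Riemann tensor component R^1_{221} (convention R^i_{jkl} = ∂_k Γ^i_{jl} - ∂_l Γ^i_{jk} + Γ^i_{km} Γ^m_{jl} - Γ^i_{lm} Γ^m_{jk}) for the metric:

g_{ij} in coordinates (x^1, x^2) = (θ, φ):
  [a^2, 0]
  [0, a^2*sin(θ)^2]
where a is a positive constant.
Non-zero Christoffel symbols (Γ^k_{ij} = Γ^k_{ji}):
Γ^θ_{φ φ} = -sin(2*θ)/2
Γ^φ_{θ φ} = 1/tan(θ)
R^θ_{φ φ θ} = ∂_φ Γ^θ_{φ θ} - ∂_θ Γ^θ_{φ φ} + Γ^θ_{φ m} Γ^m_{φ θ} - Γ^θ_{θ m} Γ^m_{φ φ}
  = (0) - (-cos(2*θ)) + (-cos(θ)^2) - (0) = -sin(θ)^2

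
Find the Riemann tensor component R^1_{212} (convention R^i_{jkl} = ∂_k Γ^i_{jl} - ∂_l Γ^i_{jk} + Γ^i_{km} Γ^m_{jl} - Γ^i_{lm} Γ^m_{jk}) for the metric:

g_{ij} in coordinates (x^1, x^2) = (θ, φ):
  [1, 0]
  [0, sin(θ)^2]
Non-zero Christoffel symbols (Γ^k_{ij} = Γ^k_{ji}):
Γ^θ_{φ φ} = -sin(2*θ)/2
Γ^φ_{θ φ} = 1/tan(θ)
R^θ_{φ θ φ} = ∂_θ Γ^θ_{φ φ} - ∂_φ Γ^θ_{φ θ} + Γ^θ_{θ m} Γ^m_{φ φ} - Γ^θ_{φ m} Γ^m_{φ θ}
  = (-cos(2*θ)) - (0) + (0) - (-cos(θ)^2) = sin(θ)^2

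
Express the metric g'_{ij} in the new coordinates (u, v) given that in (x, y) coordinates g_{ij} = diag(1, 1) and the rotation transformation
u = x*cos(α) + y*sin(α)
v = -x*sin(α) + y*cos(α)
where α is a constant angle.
Invert the transformation: x = u*cos(α) - v*sin(α), y = u*sin(α) + v*cos(α)
g'_{ij} = (∂x^k/∂x'^i)(∂x^l/∂x'^j) g_{kl}; with g_{kl} = δ_{kl} this is Σ_k (∂x^k/∂x'^i)(∂x^k/∂x'^j).
Jacobian: ∂x/∂u = cos(α), ∂x/∂v = -sin(α), ∂y/∂u = sin(α), ∂y/∂v = cos(α)
g'_{uu} = (cos(α))(cos(α)) + (sin(α))(sin(α)) = 1
g'_{uv} = (cos(α))(-sin(α)) + (sin(α))(cos(α)) = 0
g'_{vv} = (-sin(α))(-sin(α)) + (cos(α))(cos(α)) = 1
g'_{ij} = diag(1, 1)
The Euclidean metric is invariant under rotations.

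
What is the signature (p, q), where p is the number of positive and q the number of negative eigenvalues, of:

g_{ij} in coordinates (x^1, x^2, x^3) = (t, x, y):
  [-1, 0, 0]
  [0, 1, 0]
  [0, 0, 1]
The metric is diagonal, so its eigenvalues are the diagonal entries: -1, 1, 1 (at a generic point, where coordinate-dependent entries are positive).
2 positive, 1 negative.
(2, 1) - Lorentzian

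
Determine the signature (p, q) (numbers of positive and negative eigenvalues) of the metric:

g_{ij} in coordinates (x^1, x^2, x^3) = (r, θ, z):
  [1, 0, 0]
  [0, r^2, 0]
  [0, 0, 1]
The metric is diagonal, so its eigenvalues are the diagonal entries: 1, r^2, 1 (at a generic point, where coordinate-dependent entries are positive).
3 positive, 0 negative.
(3, 0) - Riemannian (positive definite)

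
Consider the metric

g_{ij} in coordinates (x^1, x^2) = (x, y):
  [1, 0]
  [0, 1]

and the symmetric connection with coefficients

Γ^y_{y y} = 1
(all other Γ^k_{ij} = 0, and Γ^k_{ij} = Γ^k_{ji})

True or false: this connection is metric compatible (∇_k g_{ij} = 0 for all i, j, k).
Using ∇_k g_{ij} = ∂_k g_{ij} - Γ^m_{ki} g_{mj} - Γ^m_{kj} g_{im}:
∇_y g_{yy} = (0) - (1) - (1) = -2 ≠ 0
So the connection is not metric compatible (it is not the Levi-Civita connection).
False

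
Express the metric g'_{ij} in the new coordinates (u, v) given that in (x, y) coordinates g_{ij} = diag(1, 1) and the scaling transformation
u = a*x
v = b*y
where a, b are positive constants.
Invert the transformation: x = u/a, y = v/b
g'_{ij} = (∂x^k/∂x'^i)(∂x^l/∂x'^j) g_{kl}; with g_{kl} = δ_{kl} this is Σ_k (∂x^k/∂x'^i)(∂x^k/∂x'^j).
Jacobian: ∂x/∂u = 1/a, ∂x/∂v = 0, ∂y/∂u = 0, ∂y/∂v = 1/b
g'_{uu} = (1/a)(1/a) + (0)(0) = 1/a^2
g'_{uv} = (1/a)(0) + (0)(1/b) = 0
g'_{vv} = (0)(0) + (1/b)(1/b) = 1/b^2
g'_{ij} = diag(1/a^2, 1/b^2)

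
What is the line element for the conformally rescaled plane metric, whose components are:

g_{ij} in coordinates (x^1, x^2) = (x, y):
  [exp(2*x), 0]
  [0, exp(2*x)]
ds^2 = g_{ij} dx^i dx^j; only the non-zero components contribute.
ds^2 = exp(2*x) dx^2 + exp(2*x) dy^2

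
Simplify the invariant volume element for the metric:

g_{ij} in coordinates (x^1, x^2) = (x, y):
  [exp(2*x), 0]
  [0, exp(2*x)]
det(g) = exp(4*x)
√|det(g)| = exp(2*x)
Volume element: dV = exp(2*x) dx dy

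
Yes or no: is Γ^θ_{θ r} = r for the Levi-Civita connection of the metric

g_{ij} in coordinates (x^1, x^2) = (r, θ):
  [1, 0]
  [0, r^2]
Γ^θ_{θ r} = (1/2) g^{θθ} (∂_θ g_{θr} + ∂_r g_{θθ} - ∂_θ g_{θr}) = (1/2)(1/r^2)((0) + (2*r) - (0)) = 1/r
This differs from the proposed value r.
No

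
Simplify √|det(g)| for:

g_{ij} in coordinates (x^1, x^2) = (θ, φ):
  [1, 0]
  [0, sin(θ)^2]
det(g) = sin(θ)^2
√|det(g)| = sin(θ) (taking 0 < θ < π so that |sin(θ)| = sin(θ))
Volume element: dV = sin(θ) dθ dφ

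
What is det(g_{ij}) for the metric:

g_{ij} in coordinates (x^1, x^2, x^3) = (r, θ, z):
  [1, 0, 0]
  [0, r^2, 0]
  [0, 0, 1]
Diagonal metric: det(g) = g_{11}·g_{22}·g_{33}
= (1)·(r^2)·(1)
det(g) = r^2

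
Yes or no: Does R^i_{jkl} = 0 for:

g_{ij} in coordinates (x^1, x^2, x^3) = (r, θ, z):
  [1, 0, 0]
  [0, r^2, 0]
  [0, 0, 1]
Non-zero Christoffel symbols:
Γ^r_{θ θ} = -r
Γ^θ_{r θ} = 1/r
Ricci tensor: R_{rr} = 0, R_{rθ} = 0, R_{rz} = 0, R_{θθ} = 0, R_{θz} = 0, R_{zz} = 0
All R_{ij} vanish; in 3 dimensions the Riemann tensor is fully determined by the Ricci tensor, so R^i_{jkl} = 0: the metric is flat (curvilinear coordinates on flat space).
Yes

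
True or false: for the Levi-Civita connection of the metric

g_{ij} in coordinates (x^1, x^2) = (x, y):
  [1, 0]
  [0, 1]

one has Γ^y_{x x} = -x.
Γ^y_{x x} = (1/2) g^{yy} (∂_x g_{yx} + ∂_x g_{yx} - ∂_y g_{xx}) = (1/2)(1)((0) + (0) - (0)) = 0
This differs from the proposed value -x.
False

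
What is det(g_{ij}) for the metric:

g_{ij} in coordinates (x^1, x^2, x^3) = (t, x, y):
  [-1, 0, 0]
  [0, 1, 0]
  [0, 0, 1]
Diagonal metric: det(g) = g_{11}·g_{22}·g_{33}
= (-1)·(1)·(1)
det(g) = -1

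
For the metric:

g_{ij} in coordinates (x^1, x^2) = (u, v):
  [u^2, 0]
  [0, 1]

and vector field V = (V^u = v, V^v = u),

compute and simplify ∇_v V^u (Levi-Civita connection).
Non-zero Christoffel symbols:
Γ^u_{u u} = 1/u
∇_v V^u = ∂_v V^u + Γ^u_{v j} V^j
  = (1) + (0)(v) + (0)(u)
  = 1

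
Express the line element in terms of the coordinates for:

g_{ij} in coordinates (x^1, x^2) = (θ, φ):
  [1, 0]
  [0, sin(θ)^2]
ds^2 = g_{ij} dx^i dx^j; only the non-zero components contribute.
ds^2 = dθ^2 + sin(θ)^2 dφ^2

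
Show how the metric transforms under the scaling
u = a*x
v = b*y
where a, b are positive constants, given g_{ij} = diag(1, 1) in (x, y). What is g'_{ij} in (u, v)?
Invert the transformation: x = u/a, y = v/b
g'_{ij} = (∂x^k/∂x'^i)(∂x^l/∂x'^j) g_{kl}; with g_{kl} = δ_{kl} this is Σ_k (∂x^k/∂x'^i)(∂x^k/∂x'^j).
Jacobian: ∂x/∂u = 1/a, ∂x/∂v = 0, ∂y/∂u = 0, ∂y/∂v = 1/b
g'_{uu} = (1/a)(1/a) + (0)(0) = 1/a^2
g'_{uv} = (1/a)(0) + (0)(1/b) = 0
g'_{vv} = (0)(0) + (1/b)(1/b) = 1/b^2
g'_{ij} = diag(1/a^2, 1/b^2)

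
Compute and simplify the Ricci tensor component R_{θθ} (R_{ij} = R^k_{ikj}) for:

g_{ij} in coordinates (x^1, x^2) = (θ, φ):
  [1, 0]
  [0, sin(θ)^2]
Non-zero Christoffel symbols (Γ^k_{ij} = Γ^k_{ji}):
Γ^θ_{φ φ} = -sin(2*θ)/2
Γ^φ_{θ φ} = 1/tan(θ)
R^θ_{θ θ θ} = 0 (a repeated index in an antisymmetric pair)
R^φ_{θ φ θ} = ∂_φ Γ^φ_{θ θ} - ∂_θ Γ^φ_{θ φ} + Γ^φ_{φ m} Γ^m_{θ θ} - Γ^φ_{θ m} Γ^m_{θ φ}
  = (0) - (-1/sin(θ)^2) + (0) - (1/tan(θ)^2) = 1
R_{θθ} = R^θ_{θ θ θ} + R^φ_{θ φ θ} = (0) + (1) = 1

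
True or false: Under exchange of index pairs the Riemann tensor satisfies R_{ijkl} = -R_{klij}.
The pair-exchange symmetry has a plus sign: R_{ijkl} = +R_{klij}.
False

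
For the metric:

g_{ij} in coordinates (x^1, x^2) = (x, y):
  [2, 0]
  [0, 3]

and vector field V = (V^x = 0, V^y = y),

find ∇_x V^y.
All Christoffel symbols are zero.
∇_x V^y = ∂_x V^y + Γ^y_{x j} V^j
  = (0) + (0)(0) + (0)(y)
  = 0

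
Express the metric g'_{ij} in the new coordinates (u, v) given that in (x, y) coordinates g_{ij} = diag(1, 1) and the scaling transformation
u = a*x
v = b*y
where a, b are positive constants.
Invert the transformation: x = u/a, y = v/b
g'_{ij} = (∂x^k/∂x'^i)(∂x^l/∂x'^j) g_{kl}; with g_{kl} = δ_{kl} this is Σ_k (∂x^k/∂x'^i)(∂x^k/∂x'^j).
Jacobian: ∂x/∂u = 1/a, ∂x/∂v = 0, ∂y/∂u = 0, ∂y/∂v = 1/b
g'_{uu} = (1/a)(1/a) + (0)(0) = 1/a^2
g'_{uv} = (1/a)(0) + (0)(1/b) = 0
g'_{vv} = (0)(0) + (1/b)(1/b) = 1/b^2
g'_{ij} = diag(1/a^2, 1/b^2)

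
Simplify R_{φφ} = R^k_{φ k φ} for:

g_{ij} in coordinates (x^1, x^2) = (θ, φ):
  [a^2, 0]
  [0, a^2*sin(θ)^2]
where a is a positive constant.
Non-zero Christoffel symbols (Γ^k_{ij} = Γ^k_{ji}):
Γ^θ_{φ φ} = -sin(2*θ)/2
Γ^φ_{θ φ} = 1/tan(θ)
R^θ_{φ θ φ} = ∂_θ Γ^θ_{φ φ} - ∂_φ Γ^θ_{φ θ} + Γ^θ_{θ m} Γ^m_{φ φ} - Γ^θ_{φ m} Γ^m_{φ θ}
  = (-cos(2*θ)) - (0) + (0) - (-cos(θ)^2) = sin(θ)^2
R^φ_{φ φ φ} = 0 (a repeated index in an antisymmetric pair)
R_{φφ} = R^θ_{φ θ φ} + R^φ_{φ φ φ} = (sin(θ)^2) + (0) = sin(θ)^2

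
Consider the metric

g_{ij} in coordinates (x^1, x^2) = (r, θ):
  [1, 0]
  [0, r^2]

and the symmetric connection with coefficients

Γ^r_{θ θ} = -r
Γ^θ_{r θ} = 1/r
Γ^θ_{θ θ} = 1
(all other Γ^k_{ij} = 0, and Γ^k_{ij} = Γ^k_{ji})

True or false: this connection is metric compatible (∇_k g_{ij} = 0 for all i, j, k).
Using ∇_k g_{ij} = ∂_k g_{ij} - Γ^m_{ki} g_{mj} - Γ^m_{kj} g_{im}:
∇_θ g_{θθ} = (0) - (r^2) - (r^2) = -2*r^2 ≠ 0
So the connection is not metric compatible (it is not the Levi-Civita connection).
False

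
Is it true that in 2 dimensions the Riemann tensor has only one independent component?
The number of independent components is n^2(n^2-1)/12 = 4·3/12 = 1 for n = 2 (e.g. R_{1212}).
Yes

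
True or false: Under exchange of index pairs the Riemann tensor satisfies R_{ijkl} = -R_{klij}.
The pair-exchange symmetry has a plus sign: R_{ijkl} = +R_{klij}.
False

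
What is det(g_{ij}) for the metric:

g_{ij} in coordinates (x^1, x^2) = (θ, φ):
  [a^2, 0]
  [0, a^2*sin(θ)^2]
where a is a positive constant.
For a 2×2 metric: det(g) = g_{11}·g_{22} - g_{12}·g_{21}
= (a^2)·(a^2*sin(θ)^2) - (0)·(0)
= a^4*sin(θ)^2 - 0
det(g) = a^4*sin(θ)^2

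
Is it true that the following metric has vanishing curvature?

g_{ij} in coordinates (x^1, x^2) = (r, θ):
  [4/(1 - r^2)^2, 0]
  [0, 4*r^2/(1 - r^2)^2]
Non-zero Christoffel symbols:
Γ^r_{r r} = 2*r/(1 - r^2)
Γ^r_{θ θ} = (r^3 + r)/(r^2 - 1)
Γ^θ_{r θ} = (-r^2 - 1)/(r^3 - r)
Ricci tensor: R_{rr} = -4/(r^2 - 1)^2, R_{rθ} = 0, R_{θθ} = -4*r^2/(r^2 - 1)^2
The Ricci tensor is non-zero, so the Riemann tensor is non-zero: not flat.
No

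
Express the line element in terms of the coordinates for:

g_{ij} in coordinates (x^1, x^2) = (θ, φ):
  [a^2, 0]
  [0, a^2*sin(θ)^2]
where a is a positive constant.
ds^2 = g_{ij} dx^i dx^j; only the non-zero components contribute.
ds^2 = a^2 dθ^2 + a^2*sin(θ)^2 dφ^2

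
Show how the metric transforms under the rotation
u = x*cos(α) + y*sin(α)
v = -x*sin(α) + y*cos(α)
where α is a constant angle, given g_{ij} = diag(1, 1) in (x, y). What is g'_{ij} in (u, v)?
Invert the transformation: x = u*cos(α) - v*sin(α), y = u*sin(α) + v*cos(α)
g'_{ij} = (∂x^k/∂x'^i)(∂x^l/∂x'^j) g_{kl}; with g_{kl} = δ_{kl} this is Σ_k (∂x^k/∂x'^i)(∂x^k/∂x'^j).
Jacobian: ∂x/∂u = cos(α), ∂x/∂v = -sin(α), ∂y/∂u = sin(α), ∂y/∂v = cos(α)
g'_{uu} = (cos(α))(cos(α)) + (sin(α))(sin(α)) = 1
g'_{uv} = (cos(α))(-sin(α)) + (sin(α))(cos(α)) = 0
g'_{vv} = (-sin(α))(-sin(α)) + (cos(α))(cos(α)) = 1
g'_{ij} = diag(1, 1)
The Euclidean metric is invariant under rotations.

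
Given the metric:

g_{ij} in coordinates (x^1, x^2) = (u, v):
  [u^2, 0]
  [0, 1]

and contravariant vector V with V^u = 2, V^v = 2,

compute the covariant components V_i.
V_i = g_{ij} V^j:
V_u = (u^2)(2) + (0)(2) = 2*u^2
V_v = (0)(2) + (1)(2) = 2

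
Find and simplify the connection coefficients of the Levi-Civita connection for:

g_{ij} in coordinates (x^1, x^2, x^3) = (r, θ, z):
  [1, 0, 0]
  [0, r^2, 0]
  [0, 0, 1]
Using Γ^k_{ij} = (1/2) g^{km} (∂_i g_{mj} + ∂_j g_{mi} - ∂_m g_{ij}); the metric is diagonal, so only the m = k term contributes.
Non-zero symbols (using the symmetry Γ^k_{ij} = Γ^k_{ji}):
Γ^r_{θ θ} = (1/2) g^{rr} (∂_θ g_{rθ} + ∂_θ g_{rθ} - ∂_r g_{θθ}) = (1/2)(1)((0) + (0) - (2*r)) = -r
Γ^θ_{r θ} = (1/2) g^{θθ} (∂_r g_{θθ} + ∂_θ g_{θr} - ∂_θ g_{rθ}) = (1/2)(1/r^2)((2*r) + (0) - (0)) = 1/r
All other Christoffel symbols are zero.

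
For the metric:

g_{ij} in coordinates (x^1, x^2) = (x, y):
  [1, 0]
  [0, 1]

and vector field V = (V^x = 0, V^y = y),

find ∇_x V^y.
All Christoffel symbols are zero.
∇_x V^y = ∂_x V^y + Γ^y_{x j} V^j
  = (0) + (0)(0) + (0)(y)
  = 0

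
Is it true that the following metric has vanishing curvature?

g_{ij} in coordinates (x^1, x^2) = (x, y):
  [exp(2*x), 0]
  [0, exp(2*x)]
Non-zero Christoffel symbols:
Γ^x_{x x} = 1
Γ^x_{y y} = -1
Γ^y_{x y} = 1
Ricci tensor: R_{xx} = 0, R_{xy} = 0, R_{yy} = 0
All R_{ij} vanish; in 2 dimensions the Riemann tensor is fully determined by the Ricci tensor, so R^i_{jkl} = 0: the metric is flat (curvilinear coordinates on flat space).
Yes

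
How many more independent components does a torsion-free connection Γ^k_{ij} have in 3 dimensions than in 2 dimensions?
Independent components in n dimensions: n × n(n+1)/2 = n^2(n+1)/2.
3D: 3 × 6 = 18
2D: 2 × 3 = 6
Difference = 18 - 6 = 12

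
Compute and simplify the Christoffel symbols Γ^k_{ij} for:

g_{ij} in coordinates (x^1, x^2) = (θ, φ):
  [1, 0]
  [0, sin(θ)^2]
Using Γ^k_{ij} = (1/2) g^{km} (∂_i g_{mj} + ∂_j g_{mi} - ∂_m g_{ij}); the metric is diagonal, so only the m = k term contributes.
Non-zero symbols (using the symmetry Γ^k_{ij} = Γ^k_{ji}):
Γ^θ_{φ φ} = (1/2) g^{θθ} (∂_φ g_{θφ} + ∂_φ g_{θφ} - ∂_θ g_{φφ}) = (1/2)(1)((0) + (0) - (sin(2*θ))) = -sin(2*θ)/2
Γ^φ_{θ φ} = (1/2) g^{φφ} (∂_θ g_{φφ} + ∂_φ g_{φθ} - ∂_φ g_{θφ}) = (1/2)(1/sin(θ)^2)((sin(2*θ)) + (0) - (0)) = 1/tan(θ)
All other Christoffel symbols are zero.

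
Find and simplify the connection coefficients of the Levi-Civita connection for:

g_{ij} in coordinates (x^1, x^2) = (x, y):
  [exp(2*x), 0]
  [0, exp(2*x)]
Using Γ^k_{ij} = (1/2) g^{km} (∂_i g_{mj} + ∂_j g_{mi} - ∂_m g_{ij}); the metric is diagonal, so only the m = k term contributes.
Non-zero symbols (using the symmetry Γ^k_{ij} = Γ^k_{ji}):
Γ^x_{x x} = (1/2) g^{xx} (∂_x g_{xx} + ∂_x g_{xx} - ∂_x g_{xx}) = (1/2)(exp(-2*x))((2*exp(2*x)) + (2*exp(2*x)) - (2*exp(2*x))) = 1
Γ^x_{y y} = (1/2) g^{xx} (∂_y g_{xy} + ∂_y g_{xy} - ∂_x g_{yy}) = (1/2)(exp(-2*x))((0) + (0) - (2*exp(2*x))) = -1
Γ^y_{x y} = (1/2) g^{yy} (∂_x g_{yy} + ∂_y g_{yx} - ∂_y g_{xy}) = (1/2)(exp(-2*x))((2*exp(2*x)) + (0) - (0)) = 1
All other Christoffel symbols are zero.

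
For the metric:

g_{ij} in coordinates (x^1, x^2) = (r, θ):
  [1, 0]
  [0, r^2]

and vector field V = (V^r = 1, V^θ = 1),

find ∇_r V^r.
Non-zero Christoffel symbols:
Γ^r_{θ θ} = -r
Γ^θ_{r θ} = 1/r
∇_r V^r = ∂_r V^r + Γ^r_{r j} V^j
  = (0) + (0)(1) + (0)(1)
  = 0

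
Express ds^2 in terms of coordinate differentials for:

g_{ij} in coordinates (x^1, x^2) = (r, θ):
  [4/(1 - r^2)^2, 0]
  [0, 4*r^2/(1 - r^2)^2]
ds^2 = g_{ij} dx^i dx^j; only the non-zero components contribute.
ds^2 = (4/(1 - r^2)^2) dr^2 + (4*r^2/(1 - r^2)^2) dθ^2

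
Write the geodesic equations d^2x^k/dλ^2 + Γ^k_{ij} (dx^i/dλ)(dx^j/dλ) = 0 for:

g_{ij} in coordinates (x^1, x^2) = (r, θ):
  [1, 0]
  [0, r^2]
Geodesic equation: d^2x^k/dλ^2 + Γ^k_{ij} (dx^i/dλ)(dx^j/dλ) = 0.
Non-zero Christoffel symbols:
Γ^r_{θ θ} = -r
Γ^θ_{r θ} = 1/r
Substituting (the symmetric pair Γ^k_{ij}, Γ^k_{ji} combines into a factor 2):
d^2r/dλ^2 - r (dθ/dλ)^2 = 0
d^2θ/dλ^2 + (2/r) (dr/dλ)(dθ/dλ) = 0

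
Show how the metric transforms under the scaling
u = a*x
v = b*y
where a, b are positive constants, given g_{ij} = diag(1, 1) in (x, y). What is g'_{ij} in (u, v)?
Invert the transformation: x = u/a, y = v/b
g'_{ij} = (∂x^k/∂x'^i)(∂x^l/∂x'^j) g_{kl}; with g_{kl} = δ_{kl} this is Σ_k (∂x^k/∂x'^i)(∂x^k/∂x'^j).
Jacobian: ∂x/∂u = 1/a, ∂x/∂v = 0, ∂y/∂u = 0, ∂y/∂v = 1/b
g'_{uu} = (1/a)(1/a) + (0)(0) = 1/a^2
g'_{uv} = (1/a)(0) + (0)(1/b) = 0
g'_{vv} = (0)(0) + (1/b)(1/b) = 1/b^2
g'_{ij} = diag(1/a^2, 1/b^2)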